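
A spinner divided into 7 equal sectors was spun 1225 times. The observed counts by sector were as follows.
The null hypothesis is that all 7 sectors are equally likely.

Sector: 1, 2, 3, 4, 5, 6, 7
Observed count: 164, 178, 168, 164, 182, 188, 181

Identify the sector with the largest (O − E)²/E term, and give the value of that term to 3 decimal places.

6, 0.966

Under H₀ each category has probability 1/7, so each expected count is 1225/7 = 175.
χ² = (164−175)²/175 + (178−175)²/175 + (168−175)²/175 + (164−175)²/175 + (182−175)²/175 + (188−175)²/175 + (181−175)²/175
   = 0.6914 + 0.0514 + 0.2800 + 0.6914 + 0.2800 + 0.9657 + 0.2057
The largest term is for 6: 0.966.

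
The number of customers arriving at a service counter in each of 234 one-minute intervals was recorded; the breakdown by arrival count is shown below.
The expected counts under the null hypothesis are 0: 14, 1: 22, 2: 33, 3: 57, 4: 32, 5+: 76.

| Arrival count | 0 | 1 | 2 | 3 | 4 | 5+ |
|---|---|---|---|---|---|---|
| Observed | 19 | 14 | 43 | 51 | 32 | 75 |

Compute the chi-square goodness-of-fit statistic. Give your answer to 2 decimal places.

8.37

cat         O        E   (O−E)²/E
0          19       14      1.786
1          14       22      2.909
2          43       33      3.030
3          51       57      0.632
4          32       32      0.000
5+         75       76      0.013
Sum = 8.37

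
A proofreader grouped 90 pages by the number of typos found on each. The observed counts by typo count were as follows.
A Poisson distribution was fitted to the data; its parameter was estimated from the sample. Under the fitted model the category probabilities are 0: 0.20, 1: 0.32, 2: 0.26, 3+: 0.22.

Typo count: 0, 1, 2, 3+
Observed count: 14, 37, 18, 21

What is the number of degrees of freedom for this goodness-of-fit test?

2

There are k = 4 categories and 1 parameter estimated from the data, so df = 4 − 1 − 1 = 2.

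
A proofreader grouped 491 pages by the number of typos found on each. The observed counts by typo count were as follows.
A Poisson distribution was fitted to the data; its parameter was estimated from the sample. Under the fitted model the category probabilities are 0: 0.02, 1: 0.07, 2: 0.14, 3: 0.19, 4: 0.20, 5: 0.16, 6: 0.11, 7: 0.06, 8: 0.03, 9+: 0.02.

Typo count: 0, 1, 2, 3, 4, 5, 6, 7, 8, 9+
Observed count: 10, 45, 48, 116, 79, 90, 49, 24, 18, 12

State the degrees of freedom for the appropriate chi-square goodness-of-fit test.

8

There are k = 10 categories and 1 parameter estimated from the data, so df = 10 − 1 − 1 = 8.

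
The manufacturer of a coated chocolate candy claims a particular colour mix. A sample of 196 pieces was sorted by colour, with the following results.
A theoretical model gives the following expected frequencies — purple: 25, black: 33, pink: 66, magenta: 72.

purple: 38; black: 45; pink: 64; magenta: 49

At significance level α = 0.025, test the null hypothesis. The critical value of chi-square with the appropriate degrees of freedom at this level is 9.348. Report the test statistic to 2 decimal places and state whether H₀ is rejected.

18.53; reject

purple: (38 − 25)²/25 = 169/25 = 6.760
black: (45 − 33)²/33 = 144/33 = 4.364
pink: (64 − 66)²/66 = 4/66 = 0.061
magenta: (49 − 72)²/72 = 529/72 = 7.347
Sum = 18.53
df = 3. Since 18.53 > 9.348, we reject H₀.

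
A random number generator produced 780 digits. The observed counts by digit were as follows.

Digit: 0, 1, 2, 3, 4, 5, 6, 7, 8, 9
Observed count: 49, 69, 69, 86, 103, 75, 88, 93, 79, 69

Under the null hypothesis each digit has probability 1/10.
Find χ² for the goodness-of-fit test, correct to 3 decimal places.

27.026

Expected count for each of the 10 categories: 780/10 = 78.
0: (49 − 78)²/78 = 841/78 = 10.7821
1: (69 − 78)²/78 = 81/78 = 1.0385
2: (69 − 78)²/78 = 81/78 = 1.0385
3: (86 − 78)²/78 = 64/78 = 0.8205
4: (103 − 78)²/78 = 625/78 = 8.0128
5: (75 − 78)²/78 = 9/78 = 0.1154
6: (88 − 78)²/78 = 100/78 = 1.2821
7: (93 − 78)²/78 = 225/78 = 2.8846
8: (79 − 78)²/78 = 1/78 = 0.0128
9: (69 − 78)²/78 = 81/78 = 1.0385
Sum = 27.026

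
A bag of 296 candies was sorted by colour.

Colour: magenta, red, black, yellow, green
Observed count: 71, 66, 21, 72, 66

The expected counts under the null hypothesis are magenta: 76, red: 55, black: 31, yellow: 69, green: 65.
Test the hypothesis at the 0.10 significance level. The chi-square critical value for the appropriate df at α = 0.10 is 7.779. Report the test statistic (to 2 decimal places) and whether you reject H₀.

cat          O        E   (O−E)²/E
magenta     71       76      0.329
red         66       55      2.200
black       21       31      3.226
yellow      72       69      0.130
green       66       65      0.015
Sum = 5.90
df = 4. Since 5.90 < 7.779, we do not reject H₀.

5.90; do not reject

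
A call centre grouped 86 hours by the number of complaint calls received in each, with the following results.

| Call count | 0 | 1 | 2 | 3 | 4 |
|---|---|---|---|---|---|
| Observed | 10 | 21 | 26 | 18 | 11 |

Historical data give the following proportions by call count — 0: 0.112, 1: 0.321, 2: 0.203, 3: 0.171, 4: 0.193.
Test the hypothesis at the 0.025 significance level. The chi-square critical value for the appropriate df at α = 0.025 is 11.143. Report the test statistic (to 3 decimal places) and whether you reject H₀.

Expected counts E_i = n·p_i: 86×0.112 = 9.632, 86×0.321 = 27.606, 86×0.203 = 17.458, 86×0.171 = 14.706, 86×0.193 = 16.598.
0: (10 − 9.632)²/9.632 = 0.135424/9.632 = 0.0141
1: (21 − 27.606)²/27.606 = 43.639236/27.606 = 1.5808
2: (26 − 17.458)²/17.458 = 72.965764/17.458 = 4.1795
3: (18 − 14.706)²/14.706 = 10.850436/14.706 = 0.7378
4: (11 − 16.598)²/16.598 = 31.337604/16.598 = 1.8880
Sum = 8.400
df = 4. Since 8.400 < 11.143, we do not reject H₀.

8.400; do not reject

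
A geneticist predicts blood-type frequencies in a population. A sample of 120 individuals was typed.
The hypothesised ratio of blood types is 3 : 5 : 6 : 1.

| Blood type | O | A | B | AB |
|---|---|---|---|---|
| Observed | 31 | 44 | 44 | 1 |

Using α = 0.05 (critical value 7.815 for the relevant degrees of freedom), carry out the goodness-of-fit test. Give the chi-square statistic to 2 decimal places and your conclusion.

8.90; reject

Ratio total = 15. Expected counts: 120×3/15 = 24, 120×5/15 = 40, 120×6/15 = 48, 120×1/15 = 8.
cat         O        E   (O−E)²/E
O          31       24      2.042
A          44       40      0.400
B          44       48      0.333
AB          1        8      6.125
Sum = 8.90
df = 3. Since 8.90 > 7.815, we reject H₀.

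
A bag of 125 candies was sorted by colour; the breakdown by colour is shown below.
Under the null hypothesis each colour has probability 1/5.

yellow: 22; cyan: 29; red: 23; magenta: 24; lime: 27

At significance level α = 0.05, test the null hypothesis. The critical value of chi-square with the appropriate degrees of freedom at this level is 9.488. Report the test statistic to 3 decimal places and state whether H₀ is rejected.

1.360; do not reject

Expected count for each of the 5 categories: 125/5 = 25.
yellow: (22 − 25)²/25 = 9/25 = 0.3600
cyan: (29 − 25)²/25 = 16/25 = 0.6400
red: (23 − 25)²/25 = 4/25 = 0.1600
magenta: (24 − 25)²/25 = 1/25 = 0.0400
lime: (27 − 25)²/25 = 4/25 = 0.1600
Sum = 1.360
df = 4. Since 1.360 < 9.488, we do not reject H₀.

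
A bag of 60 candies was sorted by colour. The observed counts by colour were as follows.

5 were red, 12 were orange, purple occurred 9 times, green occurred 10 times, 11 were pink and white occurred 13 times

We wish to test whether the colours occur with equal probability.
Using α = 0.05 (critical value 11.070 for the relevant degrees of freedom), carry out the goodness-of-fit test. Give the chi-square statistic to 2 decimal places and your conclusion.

Under H₀ each category has probability 1/6, so each expected count is 60/6 = 10.
red: (5 − 10)²/10 = 25/10 = 2.500
orange: (12 − 10)²/10 = 4/10 = 0.400
purple: (9 − 10)²/10 = 1/10 = 0.100
green: (10 − 10)²/10 = 0/10 = 0.000
pink: (11 − 10)²/10 = 1/10 = 0.100
white: (13 − 10)²/10 = 9/10 = 0.900
Sum = 4.00
df = 5. Since 4.00 < 11.070, we do not reject H₀.

4.00; do not reject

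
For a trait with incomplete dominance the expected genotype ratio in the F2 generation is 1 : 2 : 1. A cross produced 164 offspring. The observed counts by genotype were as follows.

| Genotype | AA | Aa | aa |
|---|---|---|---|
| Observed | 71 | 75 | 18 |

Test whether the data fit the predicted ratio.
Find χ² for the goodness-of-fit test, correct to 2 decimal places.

Ratio total = 4. Expected counts: 164×1/4 = 41, 164×2/4 = 82, 164×1/4 = 41.
AA: (71 − 41)²/41 = 900/41 = 21.951
Aa: (75 − 82)²/82 = 49/82 = 0.598
aa: (18 − 41)²/41 = 529/41 = 12.902
Sum = 35.45

35.45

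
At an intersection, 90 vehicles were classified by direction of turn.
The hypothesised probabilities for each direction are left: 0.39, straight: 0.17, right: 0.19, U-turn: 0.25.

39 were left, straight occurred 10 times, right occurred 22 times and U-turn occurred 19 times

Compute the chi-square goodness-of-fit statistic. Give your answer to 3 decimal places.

Expected counts E_i = n·p_i: 90×0.39 = 35.1, 90×0.17 = 15.3, 90×0.19 = 17.1, 90×0.25 = 22.5.
χ² = (39−35.1)²/35.1 + (10−15.3)²/15.3 + (22−17.1)²/17.1 + (19−22.5)²/22.5
   = 0.4333 + 1.8359 + 1.4041 + 0.5444
Sum = 4.218

4.218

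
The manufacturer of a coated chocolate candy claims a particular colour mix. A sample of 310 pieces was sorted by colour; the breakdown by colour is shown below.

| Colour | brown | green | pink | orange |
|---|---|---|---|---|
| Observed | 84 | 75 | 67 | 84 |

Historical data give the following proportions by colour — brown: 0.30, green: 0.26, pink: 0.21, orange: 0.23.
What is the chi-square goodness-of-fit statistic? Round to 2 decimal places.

3.58

Expected counts E_i = n·p_i: 310×0.30 = 93, 310×0.26 = 80.6, 310×0.21 = 65.1, 310×0.23 = 71.3.
brown: (84 − 93)²/93 = 81/93 = 0.871
green: (75 − 80.6)²/80.6 = 31.36/80.6 = 0.389
pink: (67 − 65.1)²/65.1 = 3.61/65.1 = 0.055
orange: (84 − 71.3)²/71.3 = 161.29/71.3 = 2.262
Sum = 3.58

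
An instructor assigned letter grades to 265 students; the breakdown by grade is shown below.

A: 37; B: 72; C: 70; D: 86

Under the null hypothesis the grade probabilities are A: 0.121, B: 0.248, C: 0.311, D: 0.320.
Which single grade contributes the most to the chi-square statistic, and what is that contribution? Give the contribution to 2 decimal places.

C, 1.87

Expected counts E_i = n·p_i: 265×0.121 = 32.065, 265×0.248 = 65.72, 265×0.311 = 82.415, 265×0.320 = 84.8.
χ² = (37−32.065)²/32.065 + (72−65.72)²/65.72 + (70−82.415)²/82.415 + (86−84.8)²/84.8
   = 0.760 + 0.600 + 1.870 + 0.017
The largest term is for C: 1.87.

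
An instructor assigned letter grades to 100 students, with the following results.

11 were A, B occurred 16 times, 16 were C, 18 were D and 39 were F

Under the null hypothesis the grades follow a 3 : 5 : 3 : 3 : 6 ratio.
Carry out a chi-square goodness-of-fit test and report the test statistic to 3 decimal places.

7.673

Ratio total = 20. Expected counts: 100×3/20 = 15, 100×5/20 = 25, 100×3/20 = 15, 100×3/20 = 15, 100×6/20 = 30.
cat         O        E   (O−E)²/E
A          11       15     1.0667
B          16       25     3.2400
C          16       15     0.0667
D          18       15     0.6000
F          39       30     2.7000
Sum = 7.673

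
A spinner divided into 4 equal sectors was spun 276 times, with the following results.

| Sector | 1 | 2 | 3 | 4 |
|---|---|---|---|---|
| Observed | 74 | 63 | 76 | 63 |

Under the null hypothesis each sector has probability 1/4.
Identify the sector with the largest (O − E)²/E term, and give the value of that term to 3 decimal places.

3, 0.710

Expected count for each of the 4 categories: 276/4 = 69.
χ² = (74−69)²/69 + (63−69)²/69 + (76−69)²/69 + (63−69)²/69
   = 0.3623 + 0.5217 + 0.7101 + 0.5217
The largest term is for 3: 0.710.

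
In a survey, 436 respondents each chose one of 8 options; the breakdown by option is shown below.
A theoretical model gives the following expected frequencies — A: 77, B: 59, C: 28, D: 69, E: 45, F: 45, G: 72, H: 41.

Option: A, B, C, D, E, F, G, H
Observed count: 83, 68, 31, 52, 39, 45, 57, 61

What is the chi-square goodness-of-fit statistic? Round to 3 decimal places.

A: (83 − 77)²/77 = 36/77 = 0.4675
B: (68 − 59)²/59 = 81/59 = 1.3729
C: (31 − 28)²/28 = 9/28 = 0.3214
D: (52 − 69)²/69 = 289/69 = 4.1884
E: (39 − 45)²/45 = 36/45 = 0.8000
F: (45 − 45)²/45 = 0/45 = 0.0000
G: (57 − 72)²/72 = 225/72 = 3.1250
H: (61 − 41)²/41 = 400/41 = 9.7561
Sum = 20.031

20.031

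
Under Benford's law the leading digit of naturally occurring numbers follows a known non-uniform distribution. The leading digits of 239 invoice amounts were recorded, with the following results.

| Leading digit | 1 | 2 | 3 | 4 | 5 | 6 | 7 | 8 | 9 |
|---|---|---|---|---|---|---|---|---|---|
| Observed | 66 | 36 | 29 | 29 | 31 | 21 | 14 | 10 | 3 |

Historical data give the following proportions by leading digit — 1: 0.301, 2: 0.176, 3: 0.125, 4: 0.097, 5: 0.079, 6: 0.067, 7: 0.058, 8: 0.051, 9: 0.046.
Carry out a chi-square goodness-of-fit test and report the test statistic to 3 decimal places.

Expected counts E_i = n·p_i: 239×0.301 = 71.939, 239×0.176 = 42.064, 239×0.125 = 29.875, 239×0.097 = 23.183, 239×0.079 = 18.881, 239×0.067 = 16.013, 239×0.058 = 13.862, 239×0.051 = 12.189, 239×0.046 = 10.994.
χ² = (66−71.939)²/71.939 + (36−42.064)²/42.064 + (29−29.875)²/29.875 + (29−23.183)²/23.183 + (31−18.881)²/18.881 + (21−16.013)²/16.013 + (14−13.862)²/13.862 + (10−12.189)²/12.189 + (3−10.994)²/10.994
   = 0.4903 + 0.8742 + 0.0256 + 1.4596 + 7.7787 + 1.5531 + 0.0014 + 0.3931 + 5.8126
Sum = 18.389

18.389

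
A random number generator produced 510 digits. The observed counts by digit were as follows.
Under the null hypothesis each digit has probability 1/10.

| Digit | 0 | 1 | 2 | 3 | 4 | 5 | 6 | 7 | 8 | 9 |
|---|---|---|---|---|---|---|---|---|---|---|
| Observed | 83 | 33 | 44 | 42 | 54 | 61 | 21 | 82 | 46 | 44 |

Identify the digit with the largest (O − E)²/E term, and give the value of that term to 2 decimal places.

Under H₀ each category has probability 1/10, so each expected count is 510/10 = 51.
0: (83 − 51)²/51 = 1024/51 = 20.078
1: (33 − 51)²/51 = 324/51 = 6.353
2: (44 − 51)²/51 = 49/51 = 0.961
3: (42 − 51)²/51 = 81/51 = 1.588
4: (54 − 51)²/51 = 9/51 = 0.176
5: (61 − 51)²/51 = 100/51 = 1.961
6: (21 − 51)²/51 = 900/51 = 17.647
7: (82 − 51)²/51 = 961/51 = 18.843
8: (46 − 51)²/51 = 25/51 = 0.490
9: (44 − 51)²/51 = 49/51 = 0.961
The largest term is for 0: 20.08.

0, 20.08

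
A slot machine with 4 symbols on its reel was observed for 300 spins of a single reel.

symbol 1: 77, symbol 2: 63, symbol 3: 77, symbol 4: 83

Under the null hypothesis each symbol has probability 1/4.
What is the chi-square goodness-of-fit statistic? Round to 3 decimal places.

Under H₀ each category has probability 1/4, so each expected count is 300/4 = 75.
cat           O        E   (O−E)²/E
symbol 1     77       75     0.0533
symbol 2     63       75     1.9200
symbol 3     77       75     0.0533
symbol 4     83       75     0.8533
Sum = 2.880

2.880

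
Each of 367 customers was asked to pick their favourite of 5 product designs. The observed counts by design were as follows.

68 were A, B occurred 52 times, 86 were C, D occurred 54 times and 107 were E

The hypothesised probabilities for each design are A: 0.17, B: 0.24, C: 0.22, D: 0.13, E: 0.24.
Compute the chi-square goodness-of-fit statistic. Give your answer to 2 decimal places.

Expected counts E_i = n·p_i: 367×0.17 = 62.39, 367×0.24 = 88.08, 367×0.22 = 80.74, 367×0.13 = 47.71, 367×0.24 = 88.08.
χ² = (68−62.39)²/62.39 + (52−88.08)²/88.08 + (86−80.74)²/80.74 + (54−47.71)²/47.71 + (107−88.08)²/88.08
   = 0.504 + 14.779 + 0.343 + 0.829 + 4.064
Sum = 20.52

20.52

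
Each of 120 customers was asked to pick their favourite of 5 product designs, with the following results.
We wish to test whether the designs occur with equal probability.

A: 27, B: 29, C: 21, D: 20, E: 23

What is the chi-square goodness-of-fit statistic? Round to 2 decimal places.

Expected count for each of the 5 categories: 120/5 = 24.
cat         O        E   (O−E)²/E
A          27       24      0.375
B          29       24      1.042
C          21       24      0.375
D          20       24      0.667
E          23       24      0.042
Sum = 2.50

2.50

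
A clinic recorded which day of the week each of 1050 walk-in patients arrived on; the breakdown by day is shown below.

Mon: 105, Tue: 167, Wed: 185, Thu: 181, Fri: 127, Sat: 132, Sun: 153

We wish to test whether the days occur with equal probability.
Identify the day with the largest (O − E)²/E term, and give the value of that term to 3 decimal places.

Mon, 13.500

Expected count for each of the 7 categories: 1050/7 = 150.
Mon: (105 − 150)²/150 = 2025/150 = 13.5000
Tue: (167 − 150)²/150 = 289/150 = 1.9267
Wed: (185 − 150)²/150 = 1225/150 = 8.1667
Thu: (181 − 150)²/150 = 961/150 = 6.4067
Fri: (127 − 150)²/150 = 529/150 = 3.5267
Sat: (132 − 150)²/150 = 324/150 = 2.1600
Sun: (153 − 150)²/150 = 9/150 = 0.0600
The largest term is for Mon: 13.500.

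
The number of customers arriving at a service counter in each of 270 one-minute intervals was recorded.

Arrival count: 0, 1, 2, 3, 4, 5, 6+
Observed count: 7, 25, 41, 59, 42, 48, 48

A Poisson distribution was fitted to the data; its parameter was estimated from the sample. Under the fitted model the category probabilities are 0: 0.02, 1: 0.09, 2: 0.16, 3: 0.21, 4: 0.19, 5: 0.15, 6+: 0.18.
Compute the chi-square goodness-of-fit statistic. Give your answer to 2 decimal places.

3.78

Expected counts E_i = n·p_i: 270×0.02 = 5.4, 270×0.09 = 24.3, 270×0.16 = 43.2, 270×0.21 = 56.7, 270×0.19 = 51.3, 270×0.15 = 40.5, 270×0.18 = 48.6.
χ² = (7−5.4)²/5.4 + (25−24.3)²/24.3 + (41−43.2)²/43.2 + (59−56.7)²/56.7 + (42−51.3)²/51.3 + (48−40.5)²/40.5 + (48−48.6)²/48.6
   = 0.474 + 0.020 + 0.112 + 0.093 + 1.686 + 1.389 + 0.007
Sum = 3.78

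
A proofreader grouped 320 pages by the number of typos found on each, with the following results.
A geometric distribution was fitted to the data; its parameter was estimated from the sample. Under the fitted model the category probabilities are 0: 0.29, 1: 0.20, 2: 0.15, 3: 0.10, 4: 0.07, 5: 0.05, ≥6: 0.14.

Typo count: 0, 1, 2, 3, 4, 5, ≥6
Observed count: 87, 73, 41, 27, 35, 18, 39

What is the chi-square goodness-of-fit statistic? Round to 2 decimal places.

Expected counts E_i = n·p_i: 320×0.29 = 92.8, 320×0.20 = 64, 320×0.15 = 48, 320×0.10 = 32, 320×0.07 = 22.4, 320×0.05 = 16, 320×0.14 = 44.8.
χ² = (87−92.8)²/92.8 + (73−64)²/64 + (41−48)²/48 + (27−32)²/32 + (35−22.4)²/22.4 + (18−16)²/16 + (39−44.8)²/44.8
   = 0.363 + 1.266 + 1.021 + 0.781 + 7.088 + 0.250 + 0.751
Sum = 11.52

11.52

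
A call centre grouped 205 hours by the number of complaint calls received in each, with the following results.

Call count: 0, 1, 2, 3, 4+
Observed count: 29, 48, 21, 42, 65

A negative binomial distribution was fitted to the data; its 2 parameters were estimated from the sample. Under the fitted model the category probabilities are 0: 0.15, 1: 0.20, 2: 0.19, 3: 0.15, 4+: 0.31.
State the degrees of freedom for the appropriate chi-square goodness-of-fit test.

2

There are k = 5 categories and 2 parameters estimated from the data, so df = 5 − 1 − 2 = 2.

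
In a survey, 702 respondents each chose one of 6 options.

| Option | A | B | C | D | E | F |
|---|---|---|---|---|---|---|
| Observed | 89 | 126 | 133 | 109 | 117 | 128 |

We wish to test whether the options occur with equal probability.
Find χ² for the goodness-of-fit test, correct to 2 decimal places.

11.16

Under H₀ each category has probability 1/6, so each expected count is 702/6 = 117.
cat         O        E   (O−E)²/E
A          89      117      6.701
B         126      117      0.692
C         133      117      2.188
D         109      117      0.547
E         117      117      0.000
F         128      117      1.034
Sum = 11.16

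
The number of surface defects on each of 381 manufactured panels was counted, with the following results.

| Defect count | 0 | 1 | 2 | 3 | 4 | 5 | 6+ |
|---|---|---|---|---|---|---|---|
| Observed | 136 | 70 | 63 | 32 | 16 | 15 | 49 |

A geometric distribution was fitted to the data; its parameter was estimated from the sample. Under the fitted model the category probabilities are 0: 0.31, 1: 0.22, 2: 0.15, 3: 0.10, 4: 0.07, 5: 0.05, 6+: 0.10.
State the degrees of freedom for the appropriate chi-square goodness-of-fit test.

There are k = 7 categories and 1 parameter estimated from the data, so df = 7 − 1 − 1 = 5.

5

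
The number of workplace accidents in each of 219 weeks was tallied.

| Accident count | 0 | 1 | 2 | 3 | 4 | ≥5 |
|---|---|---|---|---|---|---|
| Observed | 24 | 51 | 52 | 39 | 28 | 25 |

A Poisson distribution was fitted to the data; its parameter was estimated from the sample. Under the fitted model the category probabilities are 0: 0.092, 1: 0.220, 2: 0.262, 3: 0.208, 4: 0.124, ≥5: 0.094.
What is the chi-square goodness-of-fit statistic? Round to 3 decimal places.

3.321

Expected counts E_i = n·p_i: 219×0.092 = 20.148, 219×0.220 = 48.18, 219×0.262 = 57.378, 219×0.208 = 45.552, 219×0.124 = 27.156, 219×0.094 = 20.586.
0: (24 − 20.148)²/20.148 = 14.837904/20.148 = 0.7364
1: (51 − 48.18)²/48.18 = 7.9524/48.18 = 0.1651
2: (52 − 57.378)²/57.378 = 28.922884/57.378 = 0.5041
3: (39 − 45.552)²/45.552 = 42.928704/45.552 = 0.9424
4: (28 − 27.156)²/27.156 = 0.712336/27.156 = 0.0262
≥5: (25 − 20.586)²/20.586 = 19.483396/20.586 = 0.9464
Sum = 3.321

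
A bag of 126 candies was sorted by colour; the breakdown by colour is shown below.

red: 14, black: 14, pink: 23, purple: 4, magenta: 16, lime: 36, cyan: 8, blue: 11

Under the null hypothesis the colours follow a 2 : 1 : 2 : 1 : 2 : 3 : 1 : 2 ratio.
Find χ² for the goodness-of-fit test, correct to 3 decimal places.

13.889

Ratio total = 14. Expected counts: 126×2/14 = 18, 126×1/14 = 9, 126×2/14 = 18, 126×1/14 = 9, 126×2/14 = 18, 126×3/14 = 27, 126×1/14 = 9, 126×2/14 = 18.
red: (14 − 18)²/18 = 16/18 = 0.8889
black: (14 − 9)²/9 = 25/9 = 2.7778
pink: (23 − 18)²/18 = 25/18 = 1.3889
purple: (4 − 9)²/9 = 25/9 = 2.7778
magenta: (16 − 18)²/18 = 4/18 = 0.2222
lime: (36 − 27)²/27 = 81/27 = 3.0000
cyan: (8 − 9)²/9 = 1/9 = 0.1111
blue: (11 − 18)²/18 = 49/18 = 2.7222
Sum = 13.889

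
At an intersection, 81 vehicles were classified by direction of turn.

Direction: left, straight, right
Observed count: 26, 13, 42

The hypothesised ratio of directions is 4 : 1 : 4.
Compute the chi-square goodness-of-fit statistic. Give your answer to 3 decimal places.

Ratio total = 9. Expected counts: 81×4/9 = 36, 81×1/9 = 9, 81×4/9 = 36.
cat           O        E   (O−E)²/E
left         26       36     2.7778
straight     13        9     1.7778
right        42       36     1.0000
Sum = 5.556

5.556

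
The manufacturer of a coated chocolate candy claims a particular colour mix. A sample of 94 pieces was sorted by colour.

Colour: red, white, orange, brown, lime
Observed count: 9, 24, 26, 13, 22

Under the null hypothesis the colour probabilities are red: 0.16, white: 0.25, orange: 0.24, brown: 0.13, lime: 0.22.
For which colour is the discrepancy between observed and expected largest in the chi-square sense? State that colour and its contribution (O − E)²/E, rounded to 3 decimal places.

red, 2.426

Expected counts E_i = n·p_i: 94×0.16 = 15.04, 94×0.25 = 23.5, 94×0.24 = 22.56, 94×0.13 = 12.22, 94×0.22 = 20.68.
χ² = (9−15.04)²/15.04 + (24−23.5)²/23.5 + (26−22.56)²/22.56 + (13−12.22)²/12.22 + (22−20.68)²/20.68
   = 2.4256 + 0.0106 + 0.5245 + 0.0498 + 0.0843
The largest term is for red: 2.426.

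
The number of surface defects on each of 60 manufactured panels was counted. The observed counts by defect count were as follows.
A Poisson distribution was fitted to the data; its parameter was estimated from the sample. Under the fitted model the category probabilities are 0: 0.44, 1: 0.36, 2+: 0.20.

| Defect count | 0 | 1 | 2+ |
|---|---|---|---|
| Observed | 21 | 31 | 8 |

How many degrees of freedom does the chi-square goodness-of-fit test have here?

1

There are k = 3 categories and 1 parameter estimated from the data, so df = 3 − 1 − 1 = 1.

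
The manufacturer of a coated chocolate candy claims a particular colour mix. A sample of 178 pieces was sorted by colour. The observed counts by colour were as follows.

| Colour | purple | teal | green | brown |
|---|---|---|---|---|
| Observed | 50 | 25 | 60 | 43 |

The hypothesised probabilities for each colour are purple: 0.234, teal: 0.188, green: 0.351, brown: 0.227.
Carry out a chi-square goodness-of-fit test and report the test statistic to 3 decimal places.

4.079

Expected counts E_i = n·p_i: 178×0.234 = 41.652, 178×0.188 = 33.464, 178×0.351 = 62.478, 178×0.227 = 40.406.
purple: (50 − 41.652)²/41.652 = 69.689104/41.652 = 1.6731
teal: (25 − 33.464)²/33.464 = 71.639296/33.464 = 2.1408
green: (60 − 62.478)²/62.478 = 6.140484/62.478 = 0.0983
brown: (43 − 40.406)²/40.406 = 6.728836/40.406 = 0.1665
Sum = 4.079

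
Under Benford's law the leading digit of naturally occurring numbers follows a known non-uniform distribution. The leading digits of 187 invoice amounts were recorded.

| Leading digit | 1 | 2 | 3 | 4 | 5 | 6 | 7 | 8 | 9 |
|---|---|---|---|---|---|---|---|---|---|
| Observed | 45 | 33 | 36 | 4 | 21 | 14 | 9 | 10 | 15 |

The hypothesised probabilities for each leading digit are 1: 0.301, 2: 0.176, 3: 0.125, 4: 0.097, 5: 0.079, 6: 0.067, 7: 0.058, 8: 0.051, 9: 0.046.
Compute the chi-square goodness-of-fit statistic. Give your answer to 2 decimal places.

28.00

Expected counts E_i = n·p_i: 187×0.301 = 56.287, 187×0.176 = 32.912, 187×0.125 = 23.375, 187×0.097 = 18.139, 187×0.079 = 14.773, 187×0.067 = 12.529, 187×0.058 = 10.846, 187×0.051 = 9.537, 187×0.046 = 8.602.
1: (45 − 56.287)²/56.287 = 127.396369/56.287 = 2.263
2: (33 − 32.912)²/32.912 = 0.007744/32.912 = 0.000
3: (36 − 23.375)²/23.375 = 159.390625/23.375 = 6.819
4: (4 − 18.139)²/18.139 = 199.911321/18.139 = 11.021
5: (21 − 14.773)²/14.773 = 38.775529/14.773 = 2.625
6: (14 − 12.529)²/12.529 = 2.163841/12.529 = 0.173
7: (9 − 10.846)²/10.846 = 3.407716/10.846 = 0.314
8: (10 − 9.537)²/9.537 = 0.214369/9.537 = 0.022
9: (15 − 8.602)²/8.602 = 40.934404/8.602 = 4.759
Sum = 28.00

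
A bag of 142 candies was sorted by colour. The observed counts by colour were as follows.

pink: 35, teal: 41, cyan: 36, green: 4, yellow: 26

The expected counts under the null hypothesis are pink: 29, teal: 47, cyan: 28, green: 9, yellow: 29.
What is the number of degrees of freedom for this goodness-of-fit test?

There are k = 5 categories and no parameters were estimated from the data, so df = 5 − 1 = 4.

4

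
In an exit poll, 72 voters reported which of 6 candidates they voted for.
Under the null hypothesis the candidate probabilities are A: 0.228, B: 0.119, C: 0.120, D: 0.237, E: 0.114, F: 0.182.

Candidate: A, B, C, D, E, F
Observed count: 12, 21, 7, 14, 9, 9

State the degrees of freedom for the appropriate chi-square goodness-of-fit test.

5

There are k = 6 categories and no parameters were estimated from the data, so df = 6 − 1 = 5.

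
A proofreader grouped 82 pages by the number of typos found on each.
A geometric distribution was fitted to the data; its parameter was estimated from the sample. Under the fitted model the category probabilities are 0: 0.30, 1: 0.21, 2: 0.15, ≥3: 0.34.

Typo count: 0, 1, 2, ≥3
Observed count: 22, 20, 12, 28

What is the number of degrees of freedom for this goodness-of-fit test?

2

There are k = 4 categories and 1 parameter estimated from the data, so df = 4 − 1 − 1 = 2.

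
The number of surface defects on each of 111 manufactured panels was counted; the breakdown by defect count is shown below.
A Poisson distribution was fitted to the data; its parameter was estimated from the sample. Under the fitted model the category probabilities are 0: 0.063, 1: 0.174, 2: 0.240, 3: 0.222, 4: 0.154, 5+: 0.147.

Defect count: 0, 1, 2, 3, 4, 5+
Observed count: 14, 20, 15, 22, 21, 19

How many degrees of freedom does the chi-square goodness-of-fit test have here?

There are k = 6 categories and 1 parameter estimated from the data, so df = 6 − 1 − 1 = 4.

4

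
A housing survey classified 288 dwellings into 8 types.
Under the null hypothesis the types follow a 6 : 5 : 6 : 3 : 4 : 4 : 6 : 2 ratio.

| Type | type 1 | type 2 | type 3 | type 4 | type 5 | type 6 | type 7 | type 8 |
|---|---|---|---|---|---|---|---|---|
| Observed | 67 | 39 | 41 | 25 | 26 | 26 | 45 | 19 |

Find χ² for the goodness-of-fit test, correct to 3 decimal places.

Ratio total = 36. Expected counts: 288×6/36 = 48, 288×5/36 = 40, 288×6/36 = 48, 288×3/36 = 24, 288×4/36 = 32, 288×4/36 = 32, 288×6/36 = 48, 288×2/36 = 16.
χ² = (67−48)²/48 + (39−40)²/40 + (41−48)²/48 + (25−24)²/24 + (26−32)²/32 + (26−32)²/32 + (45−48)²/48 + (19−16)²/16
   = 7.5208 + 0.0250 + 1.0208 + 0.0417 + 1.1250 + 1.1250 + 0.1875 + 0.5625
Sum = 11.608

11.608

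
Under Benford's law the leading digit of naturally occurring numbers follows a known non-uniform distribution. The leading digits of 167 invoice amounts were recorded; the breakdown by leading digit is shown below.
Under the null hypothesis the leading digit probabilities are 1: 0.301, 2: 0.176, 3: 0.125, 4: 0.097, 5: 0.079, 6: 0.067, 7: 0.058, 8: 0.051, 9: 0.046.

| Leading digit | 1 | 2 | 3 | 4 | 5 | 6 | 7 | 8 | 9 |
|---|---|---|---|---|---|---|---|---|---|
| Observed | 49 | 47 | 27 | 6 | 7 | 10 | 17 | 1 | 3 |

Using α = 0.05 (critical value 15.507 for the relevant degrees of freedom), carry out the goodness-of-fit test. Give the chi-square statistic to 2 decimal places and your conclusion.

36.84; reject

Expected counts E_i = n·p_i: 167×0.301 = 50.267, 167×0.176 = 29.392, 167×0.125 = 20.875, 167×0.097 = 16.199, 167×0.079 = 13.193, 167×0.067 = 11.189, 167×0.058 = 9.686, 167×0.051 = 8.517, 167×0.046 = 7.682.
χ² = (49−50.267)²/50.267 + (47−29.392)²/29.392 + (27−20.875)²/20.875 + (6−16.199)²/16.199 + (7−13.193)²/13.193 + (10−11.189)²/11.189 + (17−9.686)²/9.686 + (1−8.517)²/8.517 + (3−7.682)²/7.682
   = 0.032 + 10.549 + 1.797 + 6.421 + 2.907 + 0.126 + 5.523 + 6.634 + 2.854
Sum = 36.84
df = 8. Since 36.84 > 15.507, we reject H₀.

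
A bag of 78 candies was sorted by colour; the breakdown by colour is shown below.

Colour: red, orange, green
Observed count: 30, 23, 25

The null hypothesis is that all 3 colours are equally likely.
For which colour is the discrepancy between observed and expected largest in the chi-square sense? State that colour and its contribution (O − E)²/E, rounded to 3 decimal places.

red, 0.615

Expected count for each of the 3 categories: 78/3 = 26.
χ² = (30−26)²/26 + (23−26)²/26 + (25−26)²/26
   = 0.6154 + 0.3462 + 0.0385
The largest term is for red: 0.615.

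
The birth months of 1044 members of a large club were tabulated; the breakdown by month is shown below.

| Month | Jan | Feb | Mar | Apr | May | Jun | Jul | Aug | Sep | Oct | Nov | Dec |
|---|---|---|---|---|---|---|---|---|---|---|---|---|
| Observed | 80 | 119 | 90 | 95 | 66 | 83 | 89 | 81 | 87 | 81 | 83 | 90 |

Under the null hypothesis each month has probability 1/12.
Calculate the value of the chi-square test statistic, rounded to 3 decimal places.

19.586

Under H₀ each category has probability 1/12, so each expected count is 1044/12 = 87.
χ² = (80−87)²/87 + (119−87)²/87 + (90−87)²/87 + (95−87)²/87 + (66−87)²/87 + (83−87)²/87 + (89−87)²/87 + (81−87)²/87 + (87−87)²/87 + (81−87)²/87 + (83−87)²/87 + (90−87)²/87
   = 0.5632 + 11.7701 + 0.1034 + 0.7356 + 5.0690 + 0.1839 + 0.0460 + 0.4138 + 0.0000 + 0.4138 + 0.1839 + 0.1034
Sum = 19.586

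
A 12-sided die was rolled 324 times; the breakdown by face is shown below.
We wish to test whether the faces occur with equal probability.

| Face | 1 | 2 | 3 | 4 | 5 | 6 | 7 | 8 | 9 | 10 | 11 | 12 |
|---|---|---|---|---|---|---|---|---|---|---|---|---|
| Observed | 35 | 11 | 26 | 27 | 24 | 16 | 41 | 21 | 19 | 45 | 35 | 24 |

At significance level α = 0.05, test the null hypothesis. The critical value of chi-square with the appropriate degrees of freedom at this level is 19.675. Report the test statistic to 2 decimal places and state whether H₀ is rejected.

Expected count for each of the 12 categories: 324/12 = 27.
1: (35 − 27)²/27 = 64/27 = 2.370
2: (11 − 27)²/27 = 256/27 = 9.481
3: (26 − 27)²/27 = 1/27 = 0.037
4: (27 − 27)²/27 = 0/27 = 0.000
5: (24 − 27)²/27 = 9/27 = 0.333
6: (16 − 27)²/27 = 121/27 = 4.481
7: (41 − 27)²/27 = 196/27 = 7.259
8: (21 − 27)²/27 = 36/27 = 1.333
9: (19 − 27)²/27 = 64/27 = 2.370
10: (45 − 27)²/27 = 324/27 = 12.000
11: (35 − 27)²/27 = 64/27 = 2.370
12: (24 − 27)²/27 = 9/27 = 0.333
Sum = 42.37
df = 11. Since 42.37 > 19.675, we reject H₀.

42.37; reject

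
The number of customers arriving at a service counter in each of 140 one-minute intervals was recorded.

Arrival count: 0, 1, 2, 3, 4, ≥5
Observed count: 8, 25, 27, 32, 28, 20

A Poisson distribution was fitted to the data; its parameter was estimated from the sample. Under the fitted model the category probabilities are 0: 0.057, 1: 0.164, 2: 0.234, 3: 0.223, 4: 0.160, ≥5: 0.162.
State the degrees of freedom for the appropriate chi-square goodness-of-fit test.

There are k = 6 categories and 1 parameter estimated from the data, so df = 6 − 1 − 1 = 4.

4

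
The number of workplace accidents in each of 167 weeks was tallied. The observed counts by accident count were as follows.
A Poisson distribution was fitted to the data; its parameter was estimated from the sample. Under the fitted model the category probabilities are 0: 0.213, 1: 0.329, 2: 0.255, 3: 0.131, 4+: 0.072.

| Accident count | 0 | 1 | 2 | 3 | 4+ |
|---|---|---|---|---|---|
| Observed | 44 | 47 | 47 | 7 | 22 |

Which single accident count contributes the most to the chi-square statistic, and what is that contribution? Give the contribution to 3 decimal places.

Expected counts E_i = n·p_i: 167×0.213 = 35.571, 167×0.329 = 54.943, 167×0.255 = 42.585, 167×0.131 = 21.877, 167×0.072 = 12.024.
χ² = (44−35.571)²/35.571 + (47−54.943)²/54.943 + (47−42.585)²/42.585 + (7−21.877)²/21.877 + (22−12.024)²/12.024
   = 1.9974 + 1.1483 + 0.4577 + 10.1168 + 8.2768
The largest term is for 3: 10.117.

3, 10.117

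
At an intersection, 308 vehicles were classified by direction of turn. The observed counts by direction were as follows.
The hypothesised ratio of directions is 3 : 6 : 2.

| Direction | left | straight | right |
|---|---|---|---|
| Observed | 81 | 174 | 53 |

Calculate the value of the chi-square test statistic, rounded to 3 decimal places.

Ratio total = 11. Expected counts: 308×3/11 = 84, 308×6/11 = 168, 308×2/11 = 56.
left: (81 − 84)²/84 = 9/84 = 0.1071
straight: (174 − 168)²/168 = 36/168 = 0.2143
right: (53 − 56)²/56 = 9/56 = 0.1607
Sum = 0.482

0.482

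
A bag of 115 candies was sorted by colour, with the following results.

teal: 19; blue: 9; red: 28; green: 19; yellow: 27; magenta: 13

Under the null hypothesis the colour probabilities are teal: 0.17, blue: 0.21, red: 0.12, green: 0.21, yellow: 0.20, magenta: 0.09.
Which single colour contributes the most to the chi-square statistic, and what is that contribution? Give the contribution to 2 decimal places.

red, 14.61

Expected counts E_i = n·p_i: 115×0.17 = 19.55, 115×0.21 = 24.15, 115×0.12 = 13.8, 115×0.21 = 24.15, 115×0.20 = 23, 115×0.09 = 10.35.
teal: (19 − 19.55)²/19.55 = 0.3025/19.55 = 0.015
blue: (9 − 24.15)²/24.15 = 229.5225/24.15 = 9.504
red: (28 − 13.8)²/13.8 = 201.64/13.8 = 14.612
green: (19 − 24.15)²/24.15 = 26.5225/24.15 = 1.098
yellow: (27 − 23)²/23 = 16/23 = 0.696
magenta: (13 − 10.35)²/10.35 = 7.0225/10.35 = 0.679
The largest term is for red: 14.61.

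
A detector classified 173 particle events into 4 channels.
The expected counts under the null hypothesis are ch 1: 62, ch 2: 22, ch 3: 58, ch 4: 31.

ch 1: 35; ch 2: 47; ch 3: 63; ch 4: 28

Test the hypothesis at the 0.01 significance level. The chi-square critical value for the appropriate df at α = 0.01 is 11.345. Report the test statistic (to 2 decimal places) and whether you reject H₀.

cat         O        E   (O−E)²/E
ch 1       35       62     11.758
ch 2       47       22     28.409
ch 3       63       58      0.431
ch 4       28       31      0.290
Sum = 40.89
df = 3. Since 40.89 > 11.345, we reject H₀.

40.89; reject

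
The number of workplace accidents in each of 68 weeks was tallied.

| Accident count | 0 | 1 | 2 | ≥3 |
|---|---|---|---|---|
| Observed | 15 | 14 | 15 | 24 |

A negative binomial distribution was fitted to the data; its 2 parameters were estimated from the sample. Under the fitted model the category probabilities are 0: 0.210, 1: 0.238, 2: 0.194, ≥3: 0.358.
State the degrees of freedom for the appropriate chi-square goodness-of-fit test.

1

There are k = 4 categories and 2 parameters estimated from the data, so df = 4 − 1 − 2 = 1.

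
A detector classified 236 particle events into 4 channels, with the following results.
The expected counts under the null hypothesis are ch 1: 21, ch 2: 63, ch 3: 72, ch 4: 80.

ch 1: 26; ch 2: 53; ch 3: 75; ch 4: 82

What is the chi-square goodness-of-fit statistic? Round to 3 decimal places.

ch 1: (26 − 21)²/21 = 25/21 = 1.1905
ch 2: (53 − 63)²/63 = 100/63 = 1.5873
ch 3: (75 − 72)²/72 = 9/72 = 0.1250
ch 4: (82 − 80)²/80 = 4/80 = 0.0500
Sum = 2.953

2.953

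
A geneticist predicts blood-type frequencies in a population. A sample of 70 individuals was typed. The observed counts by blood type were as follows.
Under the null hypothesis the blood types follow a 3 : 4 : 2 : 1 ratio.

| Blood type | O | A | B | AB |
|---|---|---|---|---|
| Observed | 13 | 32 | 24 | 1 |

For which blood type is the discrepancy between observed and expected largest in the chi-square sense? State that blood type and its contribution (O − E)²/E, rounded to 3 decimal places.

B, 7.143

Ratio total = 10. Expected counts: 70×3/10 = 21, 70×4/10 = 28, 70×2/10 = 14, 70×1/10 = 7.
χ² = (13−21)²/21 + (32−28)²/28 + (24−14)²/14 + (1−7)²/7
   = 3.0476 + 0.5714 + 7.1429 + 5.1429
The largest term is for B: 7.143.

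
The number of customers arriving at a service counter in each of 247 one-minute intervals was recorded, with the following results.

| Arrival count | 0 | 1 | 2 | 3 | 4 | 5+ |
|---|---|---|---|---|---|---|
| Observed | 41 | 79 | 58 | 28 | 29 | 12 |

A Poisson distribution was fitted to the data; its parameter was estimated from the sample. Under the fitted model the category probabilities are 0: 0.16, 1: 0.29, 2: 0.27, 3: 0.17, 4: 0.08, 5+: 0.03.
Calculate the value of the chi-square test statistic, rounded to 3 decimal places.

13.771

Expected counts E_i = n·p_i: 247×0.16 = 39.52, 247×0.29 = 71.63, 247×0.27 = 66.69, 247×0.17 = 41.99, 247×0.08 = 19.76, 247×0.03 = 7.41.
0: (41 − 39.52)²/39.52 = 2.1904/39.52 = 0.0554
1: (79 − 71.63)²/71.63 = 54.3169/71.63 = 0.7583
2: (58 − 66.69)²/66.69 = 75.5161/66.69 = 1.1323
3: (28 − 41.99)²/41.99 = 195.7201/41.99 = 4.6611
4: (29 − 19.76)²/19.76 = 85.3776/19.76 = 4.3207
5+: (12 − 7.41)²/7.41 = 21.0681/7.41 = 2.8432
Sum = 13.771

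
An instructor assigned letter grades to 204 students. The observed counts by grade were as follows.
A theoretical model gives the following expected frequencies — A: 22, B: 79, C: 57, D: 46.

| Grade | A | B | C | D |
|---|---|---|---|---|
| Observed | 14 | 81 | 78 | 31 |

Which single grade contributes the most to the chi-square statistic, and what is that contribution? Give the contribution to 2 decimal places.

C, 7.74

cat         O        E   (O−E)²/E
A          14       22      2.909
B          81       79      0.051
C          78       57      7.737
D          31       46      4.891
The largest term is for C: 7.74.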